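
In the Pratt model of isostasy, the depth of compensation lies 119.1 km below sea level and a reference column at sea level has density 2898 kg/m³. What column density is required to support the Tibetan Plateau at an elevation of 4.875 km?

Pratt balance: ρ_ref D = ρ (D + h).
ρ = ρ_ref D/(D + h) = 2898 × 119.1 km/(119.1 km + 4.875 km) = 2780 kg/m³.

2780 kg/m³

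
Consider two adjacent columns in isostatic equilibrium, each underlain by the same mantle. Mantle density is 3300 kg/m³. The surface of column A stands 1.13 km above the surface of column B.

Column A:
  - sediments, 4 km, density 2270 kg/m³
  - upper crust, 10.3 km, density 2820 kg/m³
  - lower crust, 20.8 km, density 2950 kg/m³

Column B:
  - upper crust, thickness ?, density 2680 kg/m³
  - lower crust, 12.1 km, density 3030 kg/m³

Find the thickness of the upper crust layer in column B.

15.1 km

Take the compensation level at the base of the deeper column (depth z_c below the surface of column A) and equate Σ ρ_i t_i down to z_c; mantle fills any gap and the z_c terms cancel.
Column A: 4×2270 + 10.3×2820 + 20.8×2950 + (z_c − 35.1)×3300
Column B: 1.13×0 + x×2680 + 12.1×3030 + (z_c − 1.13 − 12.1 − x)×3300
The z_c×3300 term appears on both sides and cancels. Collect the known terms of each column as K = Σ(ρt)_known − 3300 × (depth of known layers): K_A = 99486 − 3300×35.1 = −16344; K_B = 36663 − 3300×(1.13 + 12.1) = −6996.
Balance: K_A = K_B − x×(3300 − 2680), so x = (K_B − K_A)/(3300 − 2680) = 9348/620 = 15.1 km.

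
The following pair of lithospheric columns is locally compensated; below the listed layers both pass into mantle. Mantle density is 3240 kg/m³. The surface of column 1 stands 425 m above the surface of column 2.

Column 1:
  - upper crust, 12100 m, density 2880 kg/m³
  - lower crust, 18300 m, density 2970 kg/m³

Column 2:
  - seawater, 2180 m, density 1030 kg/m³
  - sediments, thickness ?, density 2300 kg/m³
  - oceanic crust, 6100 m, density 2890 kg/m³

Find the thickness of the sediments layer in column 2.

Take the compensation level at the base of the deeper column (depth z_c below the surface of column 1) and equate Σ ρ_i t_i down to z_c; mantle fills any gap and the z_c terms cancel.
Column 1: 12100×2880 + 18300×2970 + (z_c − 30400)×3240
Column 2: 425×0 + 2180×1030 + x×2300 + 6100×2890 + (z_c − 425 − 8280 − x)×3240
The z_c×3240 term appears on both sides and cancels. Collect the known terms of each column as K = Σ(ρt)_known − 3240 × (depth of known layers): K_1 = 89199000 − 3240×30400 = −9297000; K_2 = 19874400 − 3240×(425 + 8280) = −8329800.
Balance: K_1 = K_2 − x×(3240 − 2300), so x = (K_2 − K_1)/(3240 − 2300) = 967200/940 = 1030 m.

1030 m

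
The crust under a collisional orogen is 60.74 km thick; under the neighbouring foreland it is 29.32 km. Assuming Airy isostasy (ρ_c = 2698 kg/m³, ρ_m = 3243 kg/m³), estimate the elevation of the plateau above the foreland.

Excess crust Δ = 60.74 km − 29.32 km = 31.42 km, split between elevation h and root r with h + r = Δ.
Airy balance ρ_c h = (ρ_m − ρ_c) r gives r = h ρ_c/(ρ_m − ρ_c), so h (1 + ρ_c/(ρ_m − ρ_c)) = Δ, i.e. h = Δ (ρ_m − ρ_c)/ρ_m.
h = 31.42 km × 545/3243 = 5.28 km.

5.28 km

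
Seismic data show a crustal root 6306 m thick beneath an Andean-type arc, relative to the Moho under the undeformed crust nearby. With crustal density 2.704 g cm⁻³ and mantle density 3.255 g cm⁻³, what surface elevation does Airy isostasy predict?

1280 m

By Archimedes' principle applied to the lithosphere: ρ_c h = (ρ_m − ρ_c) r.
h = r (ρ_m − ρ_c) / ρ_c = 6306 m × (3.255 − 2.704) / 2.704 = 1280 m.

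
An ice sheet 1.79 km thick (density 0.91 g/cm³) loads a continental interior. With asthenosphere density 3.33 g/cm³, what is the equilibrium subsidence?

Isostatic balance requires: the ice load ρ_ice t is balanced by mantle displaced below, ρ_m s.
s = t ρ_ice / ρ_m = 1.79 km × 0.91/3.33 = 0.489 km.

0.489 km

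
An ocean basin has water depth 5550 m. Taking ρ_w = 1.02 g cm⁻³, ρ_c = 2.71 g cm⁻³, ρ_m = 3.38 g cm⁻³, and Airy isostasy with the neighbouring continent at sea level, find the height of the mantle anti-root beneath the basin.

14000 m

Isostatic balance requires: replacing crust with seawater at the top is compensated by replacing crust with mantle at the base: d (ρ_c − ρ_w) = a (ρ_m − ρ_c).
a = d (ρ_c − ρ_w)/(ρ_m − ρ_c) = 5550 m × 1.69/0.67 = 14000 m.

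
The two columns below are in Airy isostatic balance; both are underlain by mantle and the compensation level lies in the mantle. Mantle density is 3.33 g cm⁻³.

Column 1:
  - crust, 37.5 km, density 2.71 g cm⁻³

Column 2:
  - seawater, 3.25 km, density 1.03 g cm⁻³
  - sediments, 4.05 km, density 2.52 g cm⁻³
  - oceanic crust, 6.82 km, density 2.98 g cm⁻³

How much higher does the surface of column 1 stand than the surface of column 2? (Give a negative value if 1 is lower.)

3.04 km

For any compensation level in the mantle, the mantle terms cancel and isostasy reduces to e = (Σt_1 − Σt_2) − (Σ(ρt)_1 − Σ(ρt)_2) / ρ_m.
Σt_1 = 37.5 km; Σt_2 = 14.12 km; Σ(ρt)_1 = 101.625; Σ(ρt)_2 = 33.8771 (in km·g cm⁻³).
e = (37.5 − 14.12) − (101.625 − 33.8771) / 3.33 = 3.04 km.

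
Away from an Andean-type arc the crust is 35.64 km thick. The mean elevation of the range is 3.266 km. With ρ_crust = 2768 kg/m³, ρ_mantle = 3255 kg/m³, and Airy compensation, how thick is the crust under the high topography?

57.5 km

Root depth r = h ρ_c / (ρ_m − ρ_c) = 3.266 km × 2768 / 487 = 18.56 km.
Total thickness = T + h + r = 35.64 km + 3.266 km + 18.56 km = 57.5 km.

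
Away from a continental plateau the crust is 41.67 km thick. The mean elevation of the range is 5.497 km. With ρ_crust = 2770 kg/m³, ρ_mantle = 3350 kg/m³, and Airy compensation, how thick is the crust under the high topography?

Root depth r = h ρ_c / (ρ_m − ρ_c) = 5.497 km × 2770 / 580 = 26.25 km.
Total thickness = T + h + r = 41.67 km + 5.497 km + 26.25 km = 73.4 km.

73.4 km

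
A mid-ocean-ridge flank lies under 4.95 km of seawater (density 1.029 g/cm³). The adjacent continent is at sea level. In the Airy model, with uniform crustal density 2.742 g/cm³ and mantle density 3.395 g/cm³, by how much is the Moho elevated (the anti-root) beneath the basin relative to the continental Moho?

Equating mass per unit area of the two columns: replacing crust with seawater at the top is compensated by replacing crust with mantle at the base: d (ρ_c − ρ_w) = a (ρ_m − ρ_c).
a = d (ρ_c − ρ_w)/(ρ_m − ρ_c) = 4.95 km × 1.713/0.653 = 13 km.

13 km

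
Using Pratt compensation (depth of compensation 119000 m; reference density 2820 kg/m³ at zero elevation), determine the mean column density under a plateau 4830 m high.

Pratt balance: ρ_ref D = ρ (D + h).
ρ = ρ_ref D/(D + h) = 2820 × 119000 m/(119000 m + 4830 m) = 2710 kg/m³.

2710 kg/m³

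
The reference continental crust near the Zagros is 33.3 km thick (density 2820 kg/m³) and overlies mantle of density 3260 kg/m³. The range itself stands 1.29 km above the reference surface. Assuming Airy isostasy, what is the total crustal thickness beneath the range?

42.9 km

Root depth r = h ρ_c / (ρ_m − ρ_c) = 1.29 km × 2820 / 440 = 8.268 km.
Total thickness = T + h + r = 33.3 km + 1.29 km + 8.268 km = 42.9 km.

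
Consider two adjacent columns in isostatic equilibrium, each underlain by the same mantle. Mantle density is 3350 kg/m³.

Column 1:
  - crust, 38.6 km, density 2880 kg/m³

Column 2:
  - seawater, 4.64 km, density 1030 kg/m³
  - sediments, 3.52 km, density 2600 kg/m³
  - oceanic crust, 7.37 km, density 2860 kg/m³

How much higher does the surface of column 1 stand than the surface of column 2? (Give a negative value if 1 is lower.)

0.336 km

For any compensation level in the mantle, the mantle terms cancel and isostasy reduces to e = (Σt_1 − Σt_2) − (Σ(ρt)_1 − Σ(ρt)_2) / ρ_m.
Σt_1 = 38.6 km; Σt_2 = 15.53 km; Σ(ρt)_1 = 111168; Σ(ρt)_2 = 35009.4 (in km·kg/m³).
e = (38.6 − 15.53) − (111168 − 35009.4) / 3350 = 0.336 km.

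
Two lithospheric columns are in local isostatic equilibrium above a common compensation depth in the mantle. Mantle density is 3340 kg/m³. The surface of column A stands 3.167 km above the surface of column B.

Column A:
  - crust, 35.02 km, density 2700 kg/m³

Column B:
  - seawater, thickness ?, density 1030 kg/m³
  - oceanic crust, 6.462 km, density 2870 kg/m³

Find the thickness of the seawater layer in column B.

Take the compensation level at the base of the deeper column (depth z_c below the surface of column A) and equate Σ ρ_i t_i down to z_c; mantle fills any gap and the z_c terms cancel.
Column A: 35.02×2700 + (z_c − 35.02)×3340
Column B: 3.167×0 + x×1030 + 6.462×2870 + (z_c − 3.167 − 6.462 − x)×3340
The z_c×3340 term appears on both sides and cancels. Collect the known terms of each column as K = Σ(ρt)_known − 3340 × (depth of known layers): K_A = 94554 − 3340×35.02 = −22412.8; K_B = 18545.94 − 3340×(3.167 + 6.462) = −13614.92.
Balance: K_A = K_B − x×(3340 − 1030), so x = (K_B − K_A)/(3340 − 1030) = 8797.88/2310 = 3.81 km.

3.81 km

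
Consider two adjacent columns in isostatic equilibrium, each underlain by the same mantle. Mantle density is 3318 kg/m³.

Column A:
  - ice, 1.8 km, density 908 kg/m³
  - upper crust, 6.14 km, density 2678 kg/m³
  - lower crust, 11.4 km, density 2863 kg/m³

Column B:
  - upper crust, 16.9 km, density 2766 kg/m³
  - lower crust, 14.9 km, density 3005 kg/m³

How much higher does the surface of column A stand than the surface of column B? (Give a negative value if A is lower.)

For any compensation level in the mantle, the mantle terms cancel and isostasy reduces to e = (Σt_A − Σt_B) − (Σ(ρt)_A − Σ(ρt)_B) / ρ_m.
Σt_A = 19.34 km; Σt_B = 31.8 km; Σ(ρt)_A = 50715.52; Σ(ρt)_B = 91519.9 (in km·kg/m³).
e = (19.34 − 31.8) − (50715.52 − 91519.9) / 3318 = −0.162 km.

−0.162 km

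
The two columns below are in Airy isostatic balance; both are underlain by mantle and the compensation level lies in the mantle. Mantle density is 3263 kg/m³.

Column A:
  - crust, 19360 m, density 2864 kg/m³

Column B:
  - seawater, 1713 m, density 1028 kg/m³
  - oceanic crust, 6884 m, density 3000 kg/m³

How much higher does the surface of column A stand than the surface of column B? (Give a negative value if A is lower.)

For any compensation level in the mantle, the mantle terms cancel and isostasy reduces to e = (Σt_A − Σt_B) − (Σ(ρt)_A − Σ(ρt)_B) / ρ_m.
Σt_A = 19360 m; Σt_B = 8597 m; Σ(ρt)_A = 55447040; Σ(ρt)_B = 22412964 (in m·kg/m³).
e = (19360 − 8597) − (55447040 − 22412964) / 3263 = 639 m.

639 m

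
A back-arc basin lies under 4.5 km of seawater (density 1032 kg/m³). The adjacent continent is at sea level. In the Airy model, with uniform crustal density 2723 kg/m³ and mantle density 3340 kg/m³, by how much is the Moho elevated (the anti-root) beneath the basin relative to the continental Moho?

Equating mass per unit area of the two columns: replacing crust with seawater at the top is compensated by replacing crust with mantle at the base: d (ρ_c − ρ_w) = a (ρ_m − ρ_c).
a = d (ρ_c − ρ_w)/(ρ_m − ρ_c) = 4.5 km × 1691/617 = 12.3 km.

12.3 km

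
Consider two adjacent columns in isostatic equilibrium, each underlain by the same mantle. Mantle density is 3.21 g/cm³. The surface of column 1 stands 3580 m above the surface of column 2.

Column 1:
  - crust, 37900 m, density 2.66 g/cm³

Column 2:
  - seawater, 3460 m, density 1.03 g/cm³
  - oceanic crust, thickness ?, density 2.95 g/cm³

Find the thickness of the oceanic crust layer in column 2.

Take the compensation level at the base of the deeper column (depth z_c below the surface of column 1) and equate Σ ρ_i t_i down to z_c; mantle fills any gap and the z_c terms cancel.
Column 1: 37900×2.66 + (z_c − 37900)×3.21
Column 2: 3580×0 + 3460×1.03 + x×2.95 + (z_c − 3580 − 3460 − x)×3.21
The z_c×3.21 term appears on both sides and cancels. Collect the known terms of each column as K = Σ(ρt)_known − 3.21 × (depth of known layers): K_1 = 100814 − 3.21×37900 = −20845; K_2 = 3563.8 − 3.21×(3580 + 3460) = −19034.6.
Balance: K_1 = K_2 − x×(3.21 − 2.95), so x = (K_2 − K_1)/(3.21 − 2.95) = 1810.4/0.26 = 6960 m.

6960 m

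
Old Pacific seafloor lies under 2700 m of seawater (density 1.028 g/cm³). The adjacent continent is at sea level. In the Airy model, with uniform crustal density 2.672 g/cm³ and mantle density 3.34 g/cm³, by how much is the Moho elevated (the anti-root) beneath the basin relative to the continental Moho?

For local isostatic compensation: replacing crust with seawater at the top is compensated by replacing crust with mantle at the base: d (ρ_c − ρ_w) = a (ρ_m − ρ_c).
a = d (ρ_c − ρ_w)/(ρ_m − ρ_c) = 2700 m × 1.644/0.668 = 6640 m.

6640 m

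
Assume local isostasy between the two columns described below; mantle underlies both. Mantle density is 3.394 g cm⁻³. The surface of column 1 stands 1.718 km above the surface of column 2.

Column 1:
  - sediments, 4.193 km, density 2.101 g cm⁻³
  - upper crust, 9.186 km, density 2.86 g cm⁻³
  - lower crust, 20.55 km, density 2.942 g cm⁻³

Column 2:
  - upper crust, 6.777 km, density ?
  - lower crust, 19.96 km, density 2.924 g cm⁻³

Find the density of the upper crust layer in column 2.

Take the compensation level at the base of the deeper column (depth z_c below the surface of column 1) and equate Σ ρ_i t_i down to z_c; mantle fills any gap and the z_c terms cancel.
Column 1: 4.193×2.101 + 9.186×2.86 + 20.55×2.942 + (z_c − 33.929)×3.394
Column 2: 1.718×0 + 6.777×ρ + 19.96×2.924 + (z_c − 1.718 − 26.737)×3.394
The z_c×3.394 term appears on both sides and cancels. Collect the known terms of each column as K = Σ(ρt)_known − 3.394 × (depth of known layers): K_1 = 95.539553 − 3.394×33.929 = −19.615473; K_2 = 58.36304 − 3.394×(1.718 + 26.737) = −38.21323.
Balance: K_1 = K_2 + 6.777×ρ, so ρ = (K_1 − K_2)/6.777 = 18.5978/6.777 = 2.74 g cm⁻³.

2.74 g cm⁻³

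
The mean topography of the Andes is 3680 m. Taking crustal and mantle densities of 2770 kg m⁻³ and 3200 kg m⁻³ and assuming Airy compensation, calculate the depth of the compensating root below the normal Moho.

By Archimedes' principle applied to the lithosphere: the weight of the topography is balanced by the buoyancy of the root, ρ_c h = (ρ_m − ρ_c) r.
r = h · ρ_c / (ρ_m − ρ_c) = 3680 m × 2770 / (3200 − 2770) = 23700 m.

23700 m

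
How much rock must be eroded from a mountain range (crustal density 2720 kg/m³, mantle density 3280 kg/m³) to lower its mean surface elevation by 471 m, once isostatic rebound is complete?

Net drop Δ = e − u = e − e ρ_c/ρ_m = e (ρ_m − ρ_c)/ρ_m.
e = Δ ρ_m/(ρ_m − ρ_c) = 471 m × 3280/560 = 2760 m.

2760 m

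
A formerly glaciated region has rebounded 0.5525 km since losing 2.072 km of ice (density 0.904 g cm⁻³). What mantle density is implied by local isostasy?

ρ_m = ρ_ice t / u = 0.904 × 2.072 km/0.5525 km = 3.39 g cm⁻³.

3.39 g cm⁻³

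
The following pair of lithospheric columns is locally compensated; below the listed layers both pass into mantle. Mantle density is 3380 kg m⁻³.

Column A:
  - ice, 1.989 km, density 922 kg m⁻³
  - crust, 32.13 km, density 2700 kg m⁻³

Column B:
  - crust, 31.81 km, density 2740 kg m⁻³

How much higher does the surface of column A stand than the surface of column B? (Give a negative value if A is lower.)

For any compensation level in the mantle, the mantle terms cancel and isostasy reduces to e = (Σt_A − Σt_B) − (Σ(ρt)_A − Σ(ρt)_B) / ρ_m.
Σt_A = 34.119 km; Σt_B = 31.81 km; Σ(ρt)_A = 88584.858; Σ(ρt)_B = 87159.4 (in km·kg m⁻³).
e = (34.119 − 31.81) − (88584.858 − 87159.4) / 3380 = 1.89 km.

1.89 km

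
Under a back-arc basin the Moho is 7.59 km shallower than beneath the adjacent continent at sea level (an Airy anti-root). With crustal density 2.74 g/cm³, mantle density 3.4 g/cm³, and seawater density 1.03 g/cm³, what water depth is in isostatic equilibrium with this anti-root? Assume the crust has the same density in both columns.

Replacing a thickness d of crust by seawater at the top must be balanced by replacing crust with mantle at the base: d (ρ_c − ρ_w) = a (ρ_m − ρ_c).
d = a (ρ_m − ρ_c)/(ρ_c − ρ_w) = 7.59 km × 0.66/1.71 = 2.93 km.

2.93 km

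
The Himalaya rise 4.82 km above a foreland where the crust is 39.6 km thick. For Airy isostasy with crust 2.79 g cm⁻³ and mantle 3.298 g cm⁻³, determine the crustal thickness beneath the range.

Root depth r = h ρ_c / (ρ_m − ρ_c) = 4.82 km × 2.79 / 0.508 = 26.47 km.
Total thickness = T + h + r = 39.6 km + 4.82 km + 26.47 km = 70.9 km.

70.9 km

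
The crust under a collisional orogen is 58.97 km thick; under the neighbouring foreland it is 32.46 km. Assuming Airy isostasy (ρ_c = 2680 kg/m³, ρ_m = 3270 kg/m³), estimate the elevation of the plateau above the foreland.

Excess crust Δ = 58.97 km − 32.46 km = 26.51 km, split between elevation h and root r with h + r = Δ.
Airy balance ρ_c h = (ρ_m − ρ_c) r gives r = h ρ_c/(ρ_m − ρ_c), so h (1 + ρ_c/(ρ_m − ρ_c)) = Δ, i.e. h = Δ (ρ_m − ρ_c)/ρ_m.
h = 26.51 km × 590/3270 = 4.78 km.

4.78 km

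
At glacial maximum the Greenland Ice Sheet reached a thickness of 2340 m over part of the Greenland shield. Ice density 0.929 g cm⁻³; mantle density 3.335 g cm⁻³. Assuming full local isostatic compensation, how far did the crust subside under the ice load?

652 m

Isostatic balance requires: the ice load ρ_ice t is balanced by mantle displaced below, ρ_m s.
s = t ρ_ice / ρ_m = 2340 m × 0.929/3.335 = 652 m.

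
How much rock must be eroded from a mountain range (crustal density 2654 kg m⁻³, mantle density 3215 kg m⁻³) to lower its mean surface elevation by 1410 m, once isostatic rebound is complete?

8080 m

Net drop Δ = e − u = e − e ρ_c/ρ_m = e (ρ_m − ρ_c)/ρ_m.
e = Δ ρ_m/(ρ_m − ρ_c) = 1410 m × 3215/561 = 8080 m.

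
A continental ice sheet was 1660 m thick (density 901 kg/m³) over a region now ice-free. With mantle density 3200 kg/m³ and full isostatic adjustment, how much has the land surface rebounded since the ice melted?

Removing the load lets mantle flow back in; uplift u satisfies ρ_ice t = ρ_m u.
u = t ρ_ice/ρ_m = 1660 m × 901/3200 = 467 m.

467 m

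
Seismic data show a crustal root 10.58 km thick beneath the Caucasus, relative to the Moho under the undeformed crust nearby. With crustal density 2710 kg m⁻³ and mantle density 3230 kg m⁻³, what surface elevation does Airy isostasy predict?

Isostatic balance requires: ρ_c h = (ρ_m − ρ_c) r.
h = r (ρ_m − ρ_c) / ρ_c = 10.58 km × (3230 − 2710) / 2710 = 2.03 km.

2.03 km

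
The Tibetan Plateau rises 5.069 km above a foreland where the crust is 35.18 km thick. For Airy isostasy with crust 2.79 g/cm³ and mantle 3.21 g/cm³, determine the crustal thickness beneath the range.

Root depth r = h ρ_c / (ρ_m − ρ_c) = 5.069 km × 2.79 / 0.42 = 33.67 km.
Total thickness = T + h + r = 35.18 km + 5.069 km + 33.67 km = 73.9 km.

73.9 km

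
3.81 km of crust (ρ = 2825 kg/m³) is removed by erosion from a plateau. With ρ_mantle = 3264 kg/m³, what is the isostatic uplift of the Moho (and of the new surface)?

3.3 km

Unloading: uplift u = e ρ_c/ρ_m = 3.81 km × 2825/3264 = 3.3 km.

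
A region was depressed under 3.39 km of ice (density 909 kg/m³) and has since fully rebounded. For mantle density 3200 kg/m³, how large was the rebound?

Removing the load lets mantle flow back in; uplift u satisfies ρ_ice t = ρ_m u.
u = t ρ_ice/ρ_m = 3.39 km × 909/3200 = 0.963 km.

0.963 km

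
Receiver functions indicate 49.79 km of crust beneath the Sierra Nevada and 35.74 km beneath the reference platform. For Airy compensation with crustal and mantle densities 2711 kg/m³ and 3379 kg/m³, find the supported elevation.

Excess crust Δ = 49.79 km − 35.74 km = 14.05 km, split between elevation h and root r with h + r = Δ.
Airy balance ρ_c h = (ρ_m − ρ_c) r gives r = h ρ_c/(ρ_m − ρ_c), so h (1 + ρ_c/(ρ_m − ρ_c)) = Δ, i.e. h = Δ (ρ_m − ρ_c)/ρ_m.
h = 14.05 km × 668/3379 = 2.78 km.

2.78 km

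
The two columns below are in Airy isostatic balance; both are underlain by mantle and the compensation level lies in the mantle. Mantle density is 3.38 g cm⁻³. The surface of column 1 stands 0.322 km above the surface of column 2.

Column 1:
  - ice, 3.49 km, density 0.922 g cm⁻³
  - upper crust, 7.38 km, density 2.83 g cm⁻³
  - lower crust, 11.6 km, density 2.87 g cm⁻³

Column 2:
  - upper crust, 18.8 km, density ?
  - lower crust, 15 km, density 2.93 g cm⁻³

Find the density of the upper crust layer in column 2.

2.81 g cm⁻³

Take the compensation level at the base of the deeper column (depth z_c below the surface of column 1) and equate Σ ρ_i t_i down to z_c; mantle fills any gap and the z_c terms cancel.
Column 1: 3.49×0.922 + 7.38×2.83 + 11.6×2.87 + (z_c − 22.47)×3.38
Column 2: 0.322×0 + 18.8×ρ + 15×2.93 + (z_c − 0.322 − 33.8)×3.38
The z_c×3.38 term appears on both sides and cancels. Collect the known terms of each column as K = Σ(ρt)_known − 3.38 × (depth of known layers): K_1 = 57.39518 − 3.38×22.47 = −18.55342; K_2 = 43.95 − 3.38×(0.322 + 33.8) = −71.38236.
Balance: K_1 = K_2 + 18.8×ρ, so ρ = (K_1 − K_2)/18.8 = 52.8289/18.8 = 2.81 g cm⁻³.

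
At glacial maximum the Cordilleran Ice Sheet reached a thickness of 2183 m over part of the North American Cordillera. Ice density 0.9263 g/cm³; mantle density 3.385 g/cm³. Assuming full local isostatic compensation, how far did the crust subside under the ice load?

For local isostatic compensation: the ice load ρ_ice t is balanced by mantle displaced below, ρ_m s.
s = t ρ_ice / ρ_m = 2183 m × 0.9263/3.385 = 597 m.

597 m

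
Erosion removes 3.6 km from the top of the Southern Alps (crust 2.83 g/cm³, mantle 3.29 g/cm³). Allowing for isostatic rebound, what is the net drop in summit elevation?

Rebound u = e ρ_c/ρ_m = 3.6 km × 2.83/3.29 = 3.097 km.
Net surface drop = e − u = 3.6 km − 3.097 km = e (ρ_m − ρ_c)/ρ_m = 0.503 km.

0.503 km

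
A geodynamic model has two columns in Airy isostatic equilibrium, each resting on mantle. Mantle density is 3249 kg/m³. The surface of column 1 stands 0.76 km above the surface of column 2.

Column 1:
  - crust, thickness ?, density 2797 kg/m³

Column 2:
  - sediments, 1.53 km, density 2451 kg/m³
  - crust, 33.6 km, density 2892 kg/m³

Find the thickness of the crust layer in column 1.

Take the compensation level at the base of the deeper column (depth z_c below the surface of column 1) and equate Σ ρ_i t_i down to z_c; mantle fills any gap and the z_c terms cancel.
Column 1: x×2797 + (z_c − 0 − x)×3249
Column 2: 0.76×0 + 1.53×2451 + 33.6×2892 + (z_c − 0.76 − 35.13)×3249
The z_c×3249 term appears on both sides and cancels. Collect the known terms of each column as K = Σ(ρt)_known − 3249 × (depth of known layers): K_1 = 0 − 3249×0 = 0; K_2 = 100921.23 − 3249×(0.76 + 35.13) = −15685.38.
Balance: K_1 − x×(3249 − 2797) = K_2, so x = (K_1 − K_2)/(3249 − 2797) = 15685.4/452 = 34.7 km.

34.7 km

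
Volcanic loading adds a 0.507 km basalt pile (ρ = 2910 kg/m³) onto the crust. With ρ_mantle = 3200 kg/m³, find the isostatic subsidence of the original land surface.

Subaerial loading: s = t ρ_load / ρ_m.
s = 0.507 km × 2910/3200 = 0.461 km.

0.461 km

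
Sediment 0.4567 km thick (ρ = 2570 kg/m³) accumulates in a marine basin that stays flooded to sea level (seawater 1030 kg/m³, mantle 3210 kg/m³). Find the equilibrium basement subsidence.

Submarine loading: the sediment displaces seawater, and the subsidence is in turn flooded, so s (ρ_m − ρ_w) = t (ρ_sed − ρ_w).
s = 0.4567 km × (2570 − 1030) / (3210 − 1030) = 0.323 km.

0.323 km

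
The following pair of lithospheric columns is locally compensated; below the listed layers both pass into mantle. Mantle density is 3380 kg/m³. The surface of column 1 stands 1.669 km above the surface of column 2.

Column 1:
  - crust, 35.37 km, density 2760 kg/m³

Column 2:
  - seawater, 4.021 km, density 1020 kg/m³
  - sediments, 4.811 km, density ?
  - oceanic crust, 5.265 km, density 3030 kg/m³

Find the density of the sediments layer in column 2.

Take the compensation level at the base of the deeper column (depth z_c below the surface of column 1) and equate Σ ρ_i t_i down to z_c; mantle fills any gap and the z_c terms cancel.
Column 1: 35.37×2760 + (z_c − 35.37)×3380
Column 2: 1.669×0 + 4.021×1020 + 4.811×ρ + 5.265×3030 + (z_c − 1.669 − 14.097)×3380
The z_c×3380 term appears on both sides and cancels. Collect the known terms of each column as K = Σ(ρt)_known − 3380 × (depth of known layers): K_1 = 97621.2 − 3380×35.37 = −21929.4; K_2 = 20054.37 − 3380×(1.669 + 14.097) = −33234.71.
Balance: K_1 = K_2 + 4.811×ρ, so ρ = (K_1 − K_2)/4.811 = 11305.3/4.811 = 2350 kg/m³.

2350 kg/m³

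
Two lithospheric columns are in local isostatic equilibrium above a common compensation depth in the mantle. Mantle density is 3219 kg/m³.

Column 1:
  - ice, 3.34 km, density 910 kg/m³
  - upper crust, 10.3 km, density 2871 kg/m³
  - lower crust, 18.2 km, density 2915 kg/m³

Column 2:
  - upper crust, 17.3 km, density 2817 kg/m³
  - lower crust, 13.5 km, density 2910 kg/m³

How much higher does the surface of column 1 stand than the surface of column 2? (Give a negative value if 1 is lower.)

For any compensation level in the mantle, the mantle terms cancel and isostasy reduces to e = (Σt_1 − Σt_2) − (Σ(ρt)_1 − Σ(ρt)_2) / ρ_m.
Σt_1 = 31.84 km; Σt_2 = 30.8 km; Σ(ρt)_1 = 85663.7; Σ(ρt)_2 = 88019.1 (in km·kg/m³).
e = (31.84 − 30.8) − (85663.7 − 88019.1) / 3219 = 1.77 km.

1.77 km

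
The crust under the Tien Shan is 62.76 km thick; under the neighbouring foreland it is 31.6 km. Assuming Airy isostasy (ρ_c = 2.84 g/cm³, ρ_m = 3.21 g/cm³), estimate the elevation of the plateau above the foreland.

Excess crust Δ = 62.76 km − 31.6 km = 31.16 km, split between elevation h and root r with h + r = Δ.
Airy balance ρ_c h = (ρ_m − ρ_c) r gives r = h ρ_c/(ρ_m − ρ_c), so h (1 + ρ_c/(ρ_m − ρ_c)) = Δ, i.e. h = Δ (ρ_m − ρ_c)/ρ_m.
h = 31.16 km × 0.37/3.21 = 3.59 km.

3.59 km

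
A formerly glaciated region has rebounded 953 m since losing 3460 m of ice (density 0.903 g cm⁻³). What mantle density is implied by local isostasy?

ρ_m = ρ_ice t / u = 0.903 × 3460 m/953 m = 3.28 g cm⁻³.

3.28 g cm⁻³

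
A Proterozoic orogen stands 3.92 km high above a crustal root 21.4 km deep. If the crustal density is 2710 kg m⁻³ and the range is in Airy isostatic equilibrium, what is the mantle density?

3210 kg m⁻³

Airy balance: ρ_c h = (ρ_m − ρ_c) r → ρ_m = ρ_c (1 + h/r).
ρ_m = 2710 × (1 + 3.92 km/21.4 km) = 3210 kg m⁻³.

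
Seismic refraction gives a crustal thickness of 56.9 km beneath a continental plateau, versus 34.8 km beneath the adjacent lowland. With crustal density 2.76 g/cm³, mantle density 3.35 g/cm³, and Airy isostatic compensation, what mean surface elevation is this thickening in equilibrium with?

Excess crust Δ = 56.9 km − 34.8 km = 22.1 km, split between elevation h and root r with h + r = Δ.
Airy balance ρ_c h = (ρ_m − ρ_c) r gives r = h ρ_c/(ρ_m − ρ_c), so h (1 + ρ_c/(ρ_m − ρ_c)) = Δ, i.e. h = Δ (ρ_m − ρ_c)/ρ_m.
h = 22.1 km × 0.59/3.35 = 3.89 km.

3.89 km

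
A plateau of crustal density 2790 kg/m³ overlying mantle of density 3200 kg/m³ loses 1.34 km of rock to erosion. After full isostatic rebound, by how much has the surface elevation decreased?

0.172 km

Rebound u = e ρ_c/ρ_m = 1.34 km × 2790/3200 = 1.168 km.
Net surface drop = e − u = 1.34 km − 1.168 km = e (ρ_m − ρ_c)/ρ_m = 0.172 km.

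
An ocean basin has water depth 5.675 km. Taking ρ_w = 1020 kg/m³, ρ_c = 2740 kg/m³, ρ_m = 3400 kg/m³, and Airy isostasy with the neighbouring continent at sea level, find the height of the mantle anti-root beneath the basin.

In Airy isostatic equilibrium: replacing crust with seawater at the top is compensated by replacing crust with mantle at the base: d (ρ_c − ρ_w) = a (ρ_m − ρ_c).
a = d (ρ_c − ρ_w)/(ρ_m − ρ_c) = 5.675 km × 1720/660 = 14.8 km.

14.8 km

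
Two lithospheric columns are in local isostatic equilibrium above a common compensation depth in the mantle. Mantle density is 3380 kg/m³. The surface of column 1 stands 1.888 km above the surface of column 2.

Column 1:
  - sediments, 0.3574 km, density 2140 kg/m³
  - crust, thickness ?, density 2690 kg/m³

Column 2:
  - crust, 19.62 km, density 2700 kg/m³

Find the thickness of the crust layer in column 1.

27.9 km

Take the compensation level at the base of the deeper column (depth z_c below the surface of column 1) and equate Σ ρ_i t_i down to z_c; mantle fills any gap and the z_c terms cancel.
Column 1: 0.3574×2140 + x×2690 + (z_c − 0.3574 − x)×3380
Column 2: 1.888×0 + 19.62×2700 + (z_c − 1.888 − 19.62)×3380
The z_c×3380 term appears on both sides and cancels. Collect the known terms of each column as K = Σ(ρt)_known − 3380 × (depth of known layers): K_1 = 764.836 − 3380×0.3574 = −443.176; K_2 = 52974 − 3380×(1.888 + 19.62) = −19723.04.
Balance: K_1 − x×(3380 − 2690) = K_2, so x = (K_1 − K_2)/(3380 − 2690) = 19279.9/690 = 27.9 km.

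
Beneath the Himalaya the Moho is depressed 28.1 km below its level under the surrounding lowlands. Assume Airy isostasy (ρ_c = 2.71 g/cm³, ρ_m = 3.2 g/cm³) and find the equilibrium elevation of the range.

Equating mass per unit area of the two columns: ρ_c h = (ρ_m − ρ_c) r.
h = r (ρ_m − ρ_c) / ρ_c = 28.1 km × (3.2 − 2.71) / 2.71 = 5.08 km.

5.08 km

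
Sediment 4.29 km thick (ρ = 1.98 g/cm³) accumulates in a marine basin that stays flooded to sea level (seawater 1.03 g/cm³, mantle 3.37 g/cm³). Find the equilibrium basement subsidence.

1.74 km

Submarine loading: the sediment displaces seawater, and the subsidence is in turn flooded, so s (ρ_m − ρ_w) = t (ρ_sed − ρ_w).
s = 4.29 km × (1.98 − 1.03) / (3.37 − 1.03) = 1.74 km.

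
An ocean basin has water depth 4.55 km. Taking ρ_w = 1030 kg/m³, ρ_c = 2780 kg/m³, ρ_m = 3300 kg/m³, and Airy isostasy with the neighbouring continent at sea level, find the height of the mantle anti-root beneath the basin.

15.3 km

By Archimedes' principle applied to the lithosphere: replacing crust with seawater at the top is compensated by replacing crust with mantle at the base: d (ρ_c − ρ_w) = a (ρ_m − ρ_c).
a = d (ρ_c − ρ_w)/(ρ_m − ρ_c) = 4.55 km × 1750/520 = 15.3 km.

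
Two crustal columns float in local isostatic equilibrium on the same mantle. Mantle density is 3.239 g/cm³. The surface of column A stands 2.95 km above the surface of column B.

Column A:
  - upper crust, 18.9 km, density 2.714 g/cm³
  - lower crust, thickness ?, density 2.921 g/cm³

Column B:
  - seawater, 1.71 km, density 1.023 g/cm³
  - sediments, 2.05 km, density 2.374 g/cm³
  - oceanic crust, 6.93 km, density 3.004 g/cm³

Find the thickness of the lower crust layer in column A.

Take the compensation level at the base of the deeper column (depth z_c below the surface of column A) and equate Σ ρ_i t_i down to z_c; mantle fills any gap and the z_c terms cancel.
Column A: 18.9×2.714 + x×2.921 + (z_c − 18.9 − x)×3.239
Column B: 2.95×0 + 1.71×1.023 + 2.05×2.374 + 6.93×3.004 + (z_c − 2.95 − 10.69)×3.239
The z_c×3.239 term appears on both sides and cancels. Collect the known terms of each column as K = Σ(ρt)_known − 3.239 × (depth of known layers): K_A = 51.2946 − 3.239×18.9 = −9.9225; K_B = 27.43375 − 3.239×(2.95 + 10.69) = −16.74621.
Balance: K_A − x×(3.239 − 2.921) = K_B, so x = (K_A − K_B)/(3.239 − 2.921) = 6.82371/0.318 = 21.5 km.

21.5 km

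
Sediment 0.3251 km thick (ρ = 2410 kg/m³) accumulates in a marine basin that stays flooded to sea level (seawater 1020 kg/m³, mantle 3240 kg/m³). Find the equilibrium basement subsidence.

Submarine loading: the sediment displaces seawater, and the subsidence is in turn flooded, so s (ρ_m − ρ_w) = t (ρ_sed − ρ_w).
s = 0.3251 km × (2410 − 1020) / (3240 − 1020) = 0.204 km.

0.204 km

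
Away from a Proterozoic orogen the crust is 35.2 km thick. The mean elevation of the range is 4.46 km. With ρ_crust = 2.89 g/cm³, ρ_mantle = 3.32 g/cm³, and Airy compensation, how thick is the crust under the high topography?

Root depth r = h ρ_c / (ρ_m − ρ_c) = 4.46 km × 2.89 / 0.43 = 29.98 km.
Total thickness = T + h + r = 35.2 km + 4.46 km + 29.98 km = 69.6 km.

69.6 km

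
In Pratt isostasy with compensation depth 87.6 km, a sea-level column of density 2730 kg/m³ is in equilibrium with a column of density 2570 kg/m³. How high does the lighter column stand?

5.45 km

ρ_ref D = ρ (D + h) → h = D (ρ_ref − ρ)/ρ.
h = 87.6 km × (2730 − 2570)/2570 = 5.45 km.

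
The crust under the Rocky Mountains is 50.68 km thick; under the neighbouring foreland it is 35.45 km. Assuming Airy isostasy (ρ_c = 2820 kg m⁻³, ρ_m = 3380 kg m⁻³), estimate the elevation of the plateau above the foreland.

2.52 km

Excess crust Δ = 50.68 km − 35.45 km = 15.23 km, split between elevation h and root r with h + r = Δ.
Airy balance ρ_c h = (ρ_m − ρ_c) r gives r = h ρ_c/(ρ_m − ρ_c), so h (1 + ρ_c/(ρ_m − ρ_c)) = Δ, i.e. h = Δ (ρ_m − ρ_c)/ρ_m.
h = 15.23 km × 560/3380 = 2.52 km.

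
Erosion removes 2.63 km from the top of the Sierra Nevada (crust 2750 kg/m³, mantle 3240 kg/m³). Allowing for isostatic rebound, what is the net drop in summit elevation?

Rebound u = e ρ_c/ρ_m = 2.63 km × 2750/3240 = 2.232 km.
Net surface drop = e − u = 2.63 km − 2.232 km = e (ρ_m − ρ_c)/ρ_m = 0.398 km.

0.398 km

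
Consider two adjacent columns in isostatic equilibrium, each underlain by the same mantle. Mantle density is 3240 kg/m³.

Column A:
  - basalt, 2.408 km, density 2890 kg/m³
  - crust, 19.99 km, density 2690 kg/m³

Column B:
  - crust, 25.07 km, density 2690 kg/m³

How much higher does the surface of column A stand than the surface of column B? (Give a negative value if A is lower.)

For any compensation level in the mantle, the mantle terms cancel and isostasy reduces to e = (Σt_A − Σt_B) − (Σ(ρt)_A − Σ(ρt)_B) / ρ_m.
Σt_A = 22.398 km; Σt_B = 25.07 km; Σ(ρt)_A = 60732.22; Σ(ρt)_B = 67438.3 (in km·kg/m³).
e = (22.398 − 25.07) − (60732.22 − 67438.3) / 3240 = −0.602 km.

−0.602 km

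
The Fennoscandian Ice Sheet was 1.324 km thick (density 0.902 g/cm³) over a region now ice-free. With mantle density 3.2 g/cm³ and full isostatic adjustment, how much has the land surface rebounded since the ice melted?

Removing the load lets mantle flow back in; uplift u satisfies ρ_ice t = ρ_m u.
u = t ρ_ice/ρ_m = 1.324 km × 0.902/3.2 = 0.373 km.

0.373 km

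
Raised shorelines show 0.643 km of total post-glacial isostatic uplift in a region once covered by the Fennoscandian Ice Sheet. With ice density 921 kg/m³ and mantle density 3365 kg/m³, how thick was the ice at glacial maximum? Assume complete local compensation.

2.35 km

u = t ρ_ice/ρ_m → t = u ρ_m/ρ_ice = 0.643 km × 3365/921 = 2.35 km.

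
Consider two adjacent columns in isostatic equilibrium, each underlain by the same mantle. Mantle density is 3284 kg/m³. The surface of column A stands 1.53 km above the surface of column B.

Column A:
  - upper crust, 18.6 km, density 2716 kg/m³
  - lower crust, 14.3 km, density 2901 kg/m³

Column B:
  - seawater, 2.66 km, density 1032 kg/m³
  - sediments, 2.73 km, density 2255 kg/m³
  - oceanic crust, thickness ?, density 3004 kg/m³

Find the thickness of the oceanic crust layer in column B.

Take the compensation level at the base of the deeper column (depth z_c below the surface of column A) and equate Σ ρ_i t_i down to z_c; mantle fills any gap and the z_c terms cancel.
Column A: 18.6×2716 + 14.3×2901 + (z_c − 32.9)×3284
Column B: 1.53×0 + 2.66×1032 + 2.73×2255 + x×3004 + (z_c − 1.53 − 5.39 − x)×3284
The z_c×3284 term appears on both sides and cancels. Collect the known terms of each column as K = Σ(ρt)_known − 3284 × (depth of known layers): K_A = 92001.9 − 3284×32.9 = −16041.7; K_B = 8901.27 − 3284×(1.53 + 5.39) = −13824.01.
Balance: K_A = K_B − x×(3284 − 3004), so x = (K_B − K_A)/(3284 − 3004) = 2217.69/280 = 7.92 km.

7.92 km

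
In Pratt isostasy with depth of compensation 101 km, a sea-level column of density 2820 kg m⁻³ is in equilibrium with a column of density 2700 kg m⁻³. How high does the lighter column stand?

ρ_ref D = ρ (D + h) → h = D (ρ_ref − ρ)/ρ.
h = 101 km × (2820 − 2700)/2700 = 4.49 km.

4.49 km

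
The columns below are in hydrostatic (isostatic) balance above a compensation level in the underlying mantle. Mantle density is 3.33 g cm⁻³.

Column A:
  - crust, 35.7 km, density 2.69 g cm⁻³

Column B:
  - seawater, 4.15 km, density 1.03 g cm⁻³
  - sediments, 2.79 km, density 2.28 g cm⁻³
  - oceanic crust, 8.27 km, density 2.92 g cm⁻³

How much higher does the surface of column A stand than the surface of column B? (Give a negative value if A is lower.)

For any compensation level in the mantle, the mantle terms cancel and isostasy reduces to e = (Σt_A − Σt_B) − (Σ(ρt)_A − Σ(ρt)_B) / ρ_m.
Σt_A = 35.7 km; Σt_B = 15.21 km; Σ(ρt)_A = 96.033; Σ(ρt)_B = 34.7841 (in km·g cm⁻³).
e = (35.7 − 15.21) − (96.033 − 34.7841) / 3.33 = 2.1 km.

2.1 km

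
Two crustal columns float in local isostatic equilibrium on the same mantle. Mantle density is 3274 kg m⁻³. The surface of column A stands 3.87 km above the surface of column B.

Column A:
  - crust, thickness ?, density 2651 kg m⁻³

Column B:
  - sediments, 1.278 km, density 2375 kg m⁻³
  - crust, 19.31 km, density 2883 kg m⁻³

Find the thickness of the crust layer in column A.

34.3 km

Take the compensation level at the base of the deeper column (depth z_c below the surface of column A) and equate Σ ρ_i t_i down to z_c; mantle fills any gap and the z_c terms cancel.
Column A: x×2651 + (z_c − 0 − x)×3274
Column B: 3.87×0 + 1.278×2375 + 19.31×2883 + (z_c − 3.87 − 20.588)×3274
The z_c×3274 term appears on both sides and cancels. Collect the known terms of each column as K = Σ(ρt)_known − 3274 × (depth of known layers): K_A = 0 − 3274×0 = 0; K_B = 58705.98 − 3274×(3.87 + 20.588) = −21369.512.
Balance: K_A − x×(3274 − 2651) = K_B, so x = (K_A − K_B)/(3274 − 2651) = 21369.5/623 = 34.3 km.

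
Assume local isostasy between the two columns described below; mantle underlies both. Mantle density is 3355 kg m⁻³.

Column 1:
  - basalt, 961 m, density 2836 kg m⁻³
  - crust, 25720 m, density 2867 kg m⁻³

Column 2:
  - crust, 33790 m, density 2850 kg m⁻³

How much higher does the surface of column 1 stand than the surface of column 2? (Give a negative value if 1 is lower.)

−1200 m

For any compensation level in the mantle, the mantle terms cancel and isostasy reduces to e = (Σt_1 − Σt_2) − (Σ(ρt)_1 − Σ(ρt)_2) / ρ_m.
Σt_1 = 26681 m; Σt_2 = 33790 m; Σ(ρt)_1 = 76464636; Σ(ρt)_2 = 96301500 (in m·kg m⁻³).
e = (26681 − 33790) − (76464636 − 96301500) / 3355 = −1200 m.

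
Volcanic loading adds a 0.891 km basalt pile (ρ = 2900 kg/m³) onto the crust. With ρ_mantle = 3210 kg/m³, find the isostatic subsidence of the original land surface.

Subaerial loading: s = t ρ_load / ρ_m.
s = 0.891 km × 2900/3210 = 0.805 km.

0.805 km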